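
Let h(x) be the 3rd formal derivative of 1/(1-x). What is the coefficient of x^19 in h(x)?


Differentiating 3 times: d^3/dx^3 [1/(1-x)] = 3!/(1-x)^4.
The expansion 1/(1-x)^4 = sum_{k>=0} C(k+3, 3) x^k, so the coefficient of x^n in 3!/(1-x)^4 is 3! * C(n+3, 3).
For n = 19: 6 * C(22, 3) = 6 * 1540 = 9240

9240


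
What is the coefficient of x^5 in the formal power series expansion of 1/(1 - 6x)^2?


The general identity 1/(1 - c x)^r = sum_{k>=0} c^k C(k + r - 1, r - 1) x^k follows by substituting y = c x into 1/(1 - y)^r = sum_{k>=0} C(k + r - 1, r - 1) y^k.
For c = 6, r = 2, k = 5:
6^5 * C(6, 1) = 7776 * 6 = 46656.

46656


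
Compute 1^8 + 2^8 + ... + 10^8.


This power sum has a closed form given by Faulhaber's formula
sum_{k=1}^{m} k^p = (1 / (p + 1)) * sum_{j=0}^{p} C(p + 1, j) B_j m^(p + 1 - j),
but for small m direct computation is fastest:
1 + 256 + 6561 + 65536 + 390625 + 1679616 + 5764801 + 16777216 + 43046721 + 100000000 = 167731333.

167731333


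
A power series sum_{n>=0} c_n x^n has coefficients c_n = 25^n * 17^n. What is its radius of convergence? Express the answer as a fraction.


By the root test (Cauchy-Hadamard), the radius is R = 1 / limsup_n |c_n|^(1/n).
Here |c_n|^(1/n) = (25^n * 17^n)^(1/n) = 25 * 17 = 425 for all n.
So R = 1/425 = 1/425.

1/425


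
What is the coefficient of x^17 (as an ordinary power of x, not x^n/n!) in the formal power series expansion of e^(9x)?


The exponential series is e^y = sum_{k>=0} y^k / k!. Substituting y = 9x gives
e^(9x) = sum_{k>=0} 9^k x^k / k!.
So the coefficient of x^n is a^n/n! with a = 9, n = 17:
9^17 / 17! = 16677181699666569/355687428096000 = 22876792454961/487911424000

22876792454961/487911424000


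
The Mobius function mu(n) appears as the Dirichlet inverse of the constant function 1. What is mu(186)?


186 = 2 * 3 * 31 (all distinct primes).
mu(186) = (-1)^3 = -1

-1


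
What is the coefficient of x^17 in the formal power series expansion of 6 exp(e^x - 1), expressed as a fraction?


exp(e^x - 1) is the exponential generating function for the Bell numbers Bell_k: exp(e^x - 1) = sum_{k>=0} Bell_k x^k / k!.
So the coefficient of x^17 in 6 exp(e^x - 1) is 6 Bell_17 / 17!.
Computing: Bell_17 = 82864869804 and 17! = 355687428096000, giving
6 * 82864869804/355687428096000 = 255755771/182966784000.

255755771/182966784000


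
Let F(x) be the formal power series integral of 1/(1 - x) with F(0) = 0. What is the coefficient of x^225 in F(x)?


1/(1 - x) = sum_{k>=0} x^k. Integrating termwise and using F(0) = 0 gives
F(x) = sum_{k>=0} x^(k+1) / (k+1) = sum_{m>=1} x^m / m = -ln(1 - x).
So the coefficient of x^225 is 1/225 = 1/225.

1/225


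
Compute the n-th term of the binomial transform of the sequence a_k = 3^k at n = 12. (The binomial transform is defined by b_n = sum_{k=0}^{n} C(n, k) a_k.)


With a_k = 3^k, b_n = sum_{k=0}^{n} C(n, k) 3^k = (1 + 3)^n by the binomial theorem.
For n = 12: (1 + 3)^12 = 4^12 = 16777216.

16777216


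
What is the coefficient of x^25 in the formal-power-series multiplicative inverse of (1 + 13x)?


The inverse is 1/(1 + 13x). Apply the geometric identity 1/(1 - y) = sum_{k>=0} y^k with y = -13x:
1/(1 + 13x) = sum_{k>=0} (-13)^k x^k.
So the coefficient of x^25 is (-13)^25 = -7056410014866816666030739693.

-7056410014866816666030739693


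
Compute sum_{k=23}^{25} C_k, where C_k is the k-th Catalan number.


C_23 through C_25: 343059613650, 1289904147324, 4861946401452
Sum = 343059613650 + 1289904147324 + 4861946401452
= 6494910162426

6494910162426


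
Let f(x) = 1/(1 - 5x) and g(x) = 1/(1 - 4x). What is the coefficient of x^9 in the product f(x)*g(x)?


The coefficient of x^n in f*g is the Cauchy product: sum_{k=0}^{n} a^k * b^(n-k).
With a=5, b=4, n=9:
sum_{k=0}^{9} 5^k * 4^(9-k)
= 8717049

8717049


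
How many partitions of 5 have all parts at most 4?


Using the generating function (1-x)^(-1)(1-x^2)^(-1)...(1-x^4)^(-1),
the coefficient of x^5 counts these restricted partitions.
Result = 6

6


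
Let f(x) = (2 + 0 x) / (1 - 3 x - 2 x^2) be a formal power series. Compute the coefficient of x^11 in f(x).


Write f(x) = sum_{k>=0} a_k x^k. Multiplying both sides by 1 - 3 x - 2 x^2 gives
(1 - 3 x - 2 x^2) sum_{k>=0} a_k x^k = 2 + 0 x.
Matching coefficients:
 x^0: a_0 = 2
 x^1: a_1 - 3 a_0 = 0  =>  a_1 = 3*2 + 0 = 6
 x^k (k >= 2): a_k = 3 a_{k-1} + 2 a_{k-2}.
Iterating: a_2 = 22, a_3 = 78, a_4 = 278, a_5 = 990, a_6 = 3526, a_7 = 12558, a_8 = 44726, a_9 = 159294, a_10 = 567334, a_11 = 2020590.
So the coefficient of x^11 is 2020590.

2020590


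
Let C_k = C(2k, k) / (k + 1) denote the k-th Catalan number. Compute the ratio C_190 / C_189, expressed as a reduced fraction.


Using C_k = (2k)! / (k! (k+1)!), the ratio C_{k+1}/C_k simplifies to
C_{k+1}/C_k = [(2k+2)! / ((k+1)! (k+2)!)] * [k! (k+1)! / (2k)!]
 = (2k+2)(2k+1) / ((k+1)(k+2)) = 2(2k+1) / (k+2).
For k = 189: 2(2*189 + 1) / (189 + 2) = 758/191 = 758/191.

758/191


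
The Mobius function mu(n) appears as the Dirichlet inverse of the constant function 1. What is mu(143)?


143 = 11 * 13 (all distinct primes).
mu(143) = (-1)^2 = 1

1


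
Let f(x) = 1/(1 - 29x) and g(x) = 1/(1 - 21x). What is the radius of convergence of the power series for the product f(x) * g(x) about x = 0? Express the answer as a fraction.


The radius of 1/(1 - 29x) is 1/29 (nearest singularity at x = 1/29), and the radius of 1/(1 - 21x) is 1/21.
The product f(x)*g(x) = 1/((1 - 29x)(1 - 21x)) has singularities at both 1/29 and 1/21, so its radius of convergence is the distance to the nearest one:
min(1/29, 1/21) = 1/29.

1/29


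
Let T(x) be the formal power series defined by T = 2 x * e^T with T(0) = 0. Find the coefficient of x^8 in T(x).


Apply the Lagrange inversion formula: if T = 2 x * phi(T) with phi(t) = e^t, then
[x^n] T = 2^n * (1/n) [t^(n-1)] phi(t)^n = 2^n * (1/n) [t^(n-1)] e^(n t) = 2^n * (1/n) * n^(n-1) / (n-1)! = 2^n * n^(n-1) / n!.
When c = 1 this is the Cayley count of rooted labeled trees on n vertices, divided by n!.
For n = 8: 2^8 * 8^7 / 8! = 256 * 2097152/40320 = 4194304/315.

4194304/315


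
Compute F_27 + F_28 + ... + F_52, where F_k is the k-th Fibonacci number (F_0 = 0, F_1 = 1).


Use the identity sum_{k=0}^{N} F_k = F_{N+2} - 1 (which follows from F_{k+2} - F_{k+1} = F_k). Then
sum_{k=27}^{52} F_k = (F_{54} - 1) - (F_{28} - 1) = F_{54} - F_{28}.
Computing: F_{54} = 86267571272, F_{28} = 317811, so
Sum = 86267571272 - 317811 = 86267253461.

86267253461


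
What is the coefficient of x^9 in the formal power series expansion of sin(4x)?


The Maclaurin series is sin(t) = sum_{k>=0} (-1)^k t^(2k+1) / (2k+1)!, so substituting t = 4x, only odd powers of x are nonzero, with coefficient of x^(2k+1) equal to (-1)^k 4^(2k+1) / (2k+1)!.
Write 9 = 2*4 + 1, giving the coefficient (-1)^4 * 4^9 / 9! = 262144/362880 = 2048/2835.

2048/2835


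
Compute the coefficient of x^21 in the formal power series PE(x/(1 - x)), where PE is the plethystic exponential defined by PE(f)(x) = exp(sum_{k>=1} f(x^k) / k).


For f(x) = x/(1 - x) we have
sum_{k>=1} f(x^k) / k = sum_{k>=1} (1/k) * x^k / (1 - x^k) = sum_{k, m >= 1} x^(k m) / k,
which after exponentiating simplifies to
PE(x/(1 - x)) = prod_{k>=1} 1 / (1 - x^k).
This is the generating function for the partition function p(n), so the coefficient of x^21 is p(21).
Computing p(21) by dynamic programming over parts 1, 2, ..., 21: p(21) = 792.

792


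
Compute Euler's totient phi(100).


phi(n) counts integers in [1, n] coprime to n. Using the multiplicative formula phi(n) = n * prod_{p | n} (1 - 1/p):
100 = 2^2 * 5^2, so
phi(100) = 100 * (1 - 1/2) * (1 - 1/5) = 40.

40


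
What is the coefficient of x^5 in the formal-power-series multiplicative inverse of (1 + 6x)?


The inverse is 1/(1 + 6x). Apply the geometric identity 1/(1 - y) = sum_{k>=0} y^k with y = -6x:
1/(1 + 6x) = sum_{k>=0} (-6)^k x^k.
So the coefficient of x^5 is (-6)^5 = -7776.

-7776


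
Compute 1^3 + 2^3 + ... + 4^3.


This power sum has a closed form given by Faulhaber's formula
sum_{k=1}^{m} k^p = (1 / (p + 1)) * sum_{j=0}^{p} C(p + 1, j) B_j m^(p + 1 - j),
but for small m direct computation is fastest:
1 + 8 + 27 + 64 = 100.

100


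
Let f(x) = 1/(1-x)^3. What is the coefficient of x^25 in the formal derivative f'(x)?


Differentiate: d/dx [ 1/(1-x)^r ] = r / (1-x)^(r+1).
Here r = 3, so f'(x) = 3 / (1-x)^4.
The expansion of 1/(1-x)^(r+1) has coefficient of x^n equal to C(n+r, r).
So the coefficient of x^25 in f'(x) is
3 * C(28, 3) = 3 * 3276 = 9828

9828


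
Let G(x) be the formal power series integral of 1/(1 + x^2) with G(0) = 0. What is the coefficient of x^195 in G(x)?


1/(1 + x^2) = sum_{j>=0} (-1)^j x^(2j). Integrating termwise with G(0) = 0:
G(x) = sum_{j>=0} (-1)^j x^(2j+1) / (2j+1) = arctan(x).
Only odd powers are nonzero. For x^195 write 195 = 2*97 + 1, giving
(-1)^97 / 195 = -1/195 = -1/195.

-1/195


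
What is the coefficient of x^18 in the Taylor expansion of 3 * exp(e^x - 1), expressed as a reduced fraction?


exp(e^x - 1) = sum_{k>=0} Bell_k x^k / k!, where Bell_k is the k-th Bell number.
So the coefficient of x^18 is 3 * Bell_18 / 18!.
Computing: Bell_18 = 682076806159 and 18! = 6402373705728000, giving
3 * 682076806159/6402373705728000 = 97439543737/304874938368000.

97439543737/304874938368000


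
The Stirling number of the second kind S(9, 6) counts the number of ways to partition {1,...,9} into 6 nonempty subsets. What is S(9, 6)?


Using the explicit formula S(n,k) = (1/k!) sum_{j=0}^{k} (-1)^(k-j) C(k,j) j^n:
S(9, 6) = 2646
Equivalently, S(n,k) is n! times the coefficient of x^n in the EGF (e^x - 1)^k / k!.

2646


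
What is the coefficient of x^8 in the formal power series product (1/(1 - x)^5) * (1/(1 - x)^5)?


Combine the factors: (1/(1 - x)^5) * (1/(1 - x)^5) = 1/(1 - x)^10.
Then use 1/(1 - x)^r = sum_{k>=0} C(k + r - 1, r - 1) x^k with r = 10 and k = 8:
C(17, 9) = 24310.

24310


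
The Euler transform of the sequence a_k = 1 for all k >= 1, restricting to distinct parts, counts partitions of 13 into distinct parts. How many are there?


Partitions of 13 into distinct parts can be computed via generating function.
Product (1+x)(1+x^2)(1+x^3)...
The coefficient of x^13 = 18

18


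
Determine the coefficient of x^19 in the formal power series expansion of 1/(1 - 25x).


The geometric series identity gives 1/(1 - c x) = sum_{k>=0} c^k x^k, so the coefficient of x^k is c^k.
Here c = 25 and k = 19.
Computing: 25^19 = 363797880709171295166015625

363797880709171295166015625


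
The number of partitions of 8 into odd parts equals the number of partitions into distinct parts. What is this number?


Computing partitions of 8 into odd parts (1, 3, 5, ...):
Using the generating function prod_{k>=0} 1/(1-x^(2k+1)),
the count is 6

6


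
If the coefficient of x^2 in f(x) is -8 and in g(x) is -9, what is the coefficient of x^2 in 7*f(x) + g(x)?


Scalar multiplication scales coefficients: 7 * -8 = -56.
Then add the g coefficient: -56 + -9
= -65

-65


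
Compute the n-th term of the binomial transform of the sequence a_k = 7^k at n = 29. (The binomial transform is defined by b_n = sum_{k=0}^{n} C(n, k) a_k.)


With a_k = 7^k, b_n = sum_{k=0}^{n} C(n, k) 7^k = (1 + 7)^n by the binomial theorem.
For n = 29: (1 + 7)^29 = 8^29 = 154742504910672534362390528.

154742504910672534362390528


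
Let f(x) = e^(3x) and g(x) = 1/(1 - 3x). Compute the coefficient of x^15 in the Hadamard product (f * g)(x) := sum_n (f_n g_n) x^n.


Expanding: f_k = 3^k/k! (from e^(3x)) and g_k = 3^k (from 1/(1 - 3x)). So the Hadamard coefficient (f * g)_k = 3^k 3^k / k! = (9)^k / k!.
For k = 15: 9^15/15! = 205891132094649/1307674368000 = 282429536481/1793792000.

282429536481/1793792000


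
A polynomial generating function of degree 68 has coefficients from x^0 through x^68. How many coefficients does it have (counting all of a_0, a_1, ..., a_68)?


A polynomial of degree 68 takes the form a_0 + a_1 x + ... + a_68 x^68.
The number of coefficients is 68 + 1 = 69.

69


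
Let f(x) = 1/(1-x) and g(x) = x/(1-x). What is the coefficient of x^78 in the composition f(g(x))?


First simplify the composition: f(g(x)) = 1/(1 - x/(1-x)) = (1-x)/((1-x) - x) = (1-x)/(1-2x).
Now extract the coefficient. Write (1-x)/(1-2x) = 1/(1-2x) - x/(1-2x).
The coefficient of x^n in 1/(1-2x) is 2^n, and in x/(1-2x) is 2^(n-1) (for n >= 1).
So the coefficient of x^78 is 2^78 - 2^77 = 302231454903657293676544 - 151115727451828646838272 = 151115727451828646838272.

151115727451828646838272


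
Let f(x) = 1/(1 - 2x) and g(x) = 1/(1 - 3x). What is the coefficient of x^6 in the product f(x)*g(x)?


The coefficient of x^n in f*g is the Cauchy product: sum_{k=0}^{n} a^k * b^(n-k).
With a=2, b=3, n=6:
sum_{k=0}^{6} 2^k * 3^(6-k)
= 2059

2059


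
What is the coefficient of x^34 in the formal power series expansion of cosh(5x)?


The Maclaurin series is cosh(t) = sum_{m>=0} t^(2m) / (2m)!, so substituting t = 5x, only even powers of x are nonzero, with coefficient of x^(2m) equal to 5^(2m) / (2m)!.
For x^34 the coefficient is 5^34/34! = 582076609134674072265625/295232799039604140847618609643520000000 = 7450580596923828125/3778979827706933002849518203437056.

7450580596923828125/3778979827706933002849518203437056


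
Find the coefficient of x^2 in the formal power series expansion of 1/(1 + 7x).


Write 1/(1 + c x) = 1/(1 - (-c) x) and apply the geometric-series identity
1/(1 - y) = sum_{k>=0} y^k to get 1/(1 + c x) = sum_{k>=0} (-c)^k x^k.
So the coefficient of x^k is (-c)^k = (-1)^k * c^k.
Here c = 7 and k = 2:
(-7)^2 = 1 * 49 = 49

49


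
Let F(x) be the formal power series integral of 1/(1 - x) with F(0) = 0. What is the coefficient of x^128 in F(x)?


1/(1 - x) = sum_{k>=0} x^k. Integrating termwise and using F(0) = 0 gives
F(x) = sum_{k>=0} x^(k+1) / (k+1) = sum_{m>=1} x^m / m = -ln(1 - x).
So the coefficient of x^128 is 1/128 = 1/128.

1/128


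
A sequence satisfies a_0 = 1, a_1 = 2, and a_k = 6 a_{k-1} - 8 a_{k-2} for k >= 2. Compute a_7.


The characteristic equation is t^2 - 6 t + 8 = 0, with roots r_1 = 4 and r_2 = 2 (so c_1 = r_1 + r_2, c_2 = -r_1 r_2 as required).
One can use the closed form a_n = A r_1^n + B r_2^n, but direct iteration is more reliable:
a_0 = 1, a_1 = 2, a_2 = 4, a_3 = 8, a_4 = 16, a_5 = 32, a_6 = 64, a_7 = 128.
So a_7 = 128.

128


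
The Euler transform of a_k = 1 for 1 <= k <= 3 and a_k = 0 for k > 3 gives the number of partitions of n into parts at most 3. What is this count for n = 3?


Partitions of 3 into parts at most 3:
Using generating function (1-x)^(-1)(1-x^2)^(-1)(1-x^3)^(-1),
the coefficient of x^3 = 3

3


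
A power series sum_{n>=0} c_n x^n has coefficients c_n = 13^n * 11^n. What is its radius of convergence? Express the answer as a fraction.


By the root test (Cauchy-Hadamard), the radius is R = 1 / limsup_n |c_n|^(1/n).
Here |c_n|^(1/n) = (13^n * 11^n)^(1/n) = 13 * 11 = 143 for all n.
So R = 1/143 = 1/143.

1/143


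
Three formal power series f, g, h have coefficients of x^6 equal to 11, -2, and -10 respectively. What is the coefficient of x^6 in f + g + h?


Series addition is componentwise:
11 + -2 + -10
= -1

-1


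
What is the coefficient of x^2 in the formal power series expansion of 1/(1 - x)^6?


The expansion 1/(1 - x)^r = sum_{k>=0} C(k + r - 1, r - 1) x^k follows from the multiset / negative-binomial theorem (or from repeated differentiation of the geometric series).
For r = 6 and k = 2:
C(7, 5) = 5040 / (120 * 2) = 21.

21


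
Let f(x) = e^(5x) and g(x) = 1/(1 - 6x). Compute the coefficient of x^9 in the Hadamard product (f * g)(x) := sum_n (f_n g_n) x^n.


Expanding: f_k = 5^k/k! (from e^(5x)) and g_k = 6^k (from 1/(1 - 6x)). So the Hadamard coefficient (f * g)_k = 5^k 6^k / k! = (30)^k / k!.
For k = 9: 30^9/9! = 19683000000000/362880 = 379687500/7.

379687500/7


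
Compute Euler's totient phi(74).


phi(n) counts integers in [1, n] coprime to n. Using the multiplicative formula phi(n) = n * prod_{p | n} (1 - 1/p):
74 = 2 * 37, so
phi(74) = 74 * (1 - 1/2) * (1 - 1/37) = 36.

36


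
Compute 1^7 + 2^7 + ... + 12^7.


This power sum has a closed form given by Faulhaber's formula
sum_{k=1}^{m} k^p = (1 / (p + 1)) * sum_{j=0}^{p} C(p + 1, j) B_j m^(p + 1 - j),
but for small m direct computation is fastest:
1 + 128 + 2187 + 16384 + 78125 + 279936 + 823543 + 2097152 + 4782969 + 10000000 + 19487171 + 35831808 = 73399404.

73399404


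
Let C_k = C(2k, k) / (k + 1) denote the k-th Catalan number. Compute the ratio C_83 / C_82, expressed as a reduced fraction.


Using C_k = (2k)! / (k! (k+1)!), the ratio C_{k+1}/C_k simplifies to
C_{k+1}/C_k = [(2k+2)! / ((k+1)! (k+2)!)] * [k! (k+1)! / (2k)!]
 = (2k+2)(2k+1) / ((k+1)(k+2)) = 2(2k+1) / (k+2).
For k = 82: 2(2*82 + 1) / (82 + 2) = 330/84 = 55/14.

55/14


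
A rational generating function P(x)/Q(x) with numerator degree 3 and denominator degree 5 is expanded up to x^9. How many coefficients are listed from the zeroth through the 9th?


Expanding up to x^9 gives the coefficients for x^0, x^1, ..., x^9.
That is 9 + 1 = 10 coefficients in total.

10


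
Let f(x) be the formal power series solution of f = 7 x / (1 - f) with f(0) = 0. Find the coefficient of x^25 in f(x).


Apply Lagrange inversion: f = 7 x * phi(f) with phi(t) = 1/(1 - t), so
[x^n] f = 7^n * (1/n) [t^(n-1)] phi(t)^n = 7^n * (1/n) [t^(n-1)] (1 - t)^(-n) = 7^n * (1/n) C(2n - 2, n - 1) = 7^n * C_{n-1}.
For n = 25: C_24 = C(48, 24) / 25 = 32247603683100/25 = 1289904147324.
With the 7^25 = 1341068619663964900807 factor, the coefficient is 1341068619663964900807 * 1289904147324 = 1729849974350620304784517574490468.

1729849974350620304784517574490468


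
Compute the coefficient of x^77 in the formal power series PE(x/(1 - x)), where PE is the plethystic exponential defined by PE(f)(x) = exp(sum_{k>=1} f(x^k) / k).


For f(x) = x/(1 - x) we have
sum_{k>=1} f(x^k) / k = sum_{k>=1} (1/k) * x^k / (1 - x^k) = sum_{k, m >= 1} x^(k m) / k,
which after exponentiating simplifies to
PE(x/(1 - x)) = prod_{k>=1} 1 / (1 - x^k).
This is the generating function for the partition function p(n), so the coefficient of x^77 is p(77).
Computing p(77) by dynamic programming over parts 1, 2, ..., 77: p(77) = 10619863.

10619863


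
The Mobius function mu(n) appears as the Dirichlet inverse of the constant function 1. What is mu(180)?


180 has a squared prime factor, so mu(180) = 0.
Factorization reveals a repeated prime.

0


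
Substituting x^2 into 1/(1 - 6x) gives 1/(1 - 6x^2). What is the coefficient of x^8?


The coefficient of x^(2m) in 1/(1 - 6x^2) is 6^m.
With n = 8 = 2*4, the coefficient is 6^4 = 1296.

1296


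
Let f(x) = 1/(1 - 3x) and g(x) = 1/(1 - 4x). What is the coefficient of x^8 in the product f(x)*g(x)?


The coefficient of x^n in f*g is the Cauchy product: sum_{k=0}^{n} a^k * b^(n-k).
With a=3, b=4, n=8:
sum_{k=0}^{8} 3^k * 4^(8-k)
= 242461

242461


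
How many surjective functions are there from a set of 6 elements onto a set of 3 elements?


By inclusion-exclusion on which target elements are missed, the number of surjections from an n-set onto a k-set is
surj(n, k) = sum_{j=0}^{k} (-1)^j C(k, j) (k - j)^n.
Equivalently surj(n, k) = k! * S(n, k), where S(n, k) is the Stirling number of the second kind.
For n = 6, k = 3:
S(6, 3) = 90, so
surj = 3! * 90 = 6 * 90 = 540.

540


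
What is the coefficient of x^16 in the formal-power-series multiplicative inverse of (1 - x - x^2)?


Let the inverse be f(x) = sum_{k>=0} a_k x^k. From f(x) * (1 - x - x^2) = 1 and matching coefficients:
 x^0: a_0 = 1.
 x^1: a_1 - a_0 = 0, so a_1 = 1.
 x^k (k >= 2): a_k - a_{k-1} - a_{k-2} = 0, i.e. a_k = a_{k-1} + a_{k-2}.
This is the Fibonacci-type recurrence shifted so that a_0 = a_1 = 1.
Iterating: a_0=1, a_1=1, a_2=2, a_3=3, a_4=5, a_5=8, a_6=13, a_7=21, a_8=34, a_9=55, ...
a_16 = 1597.

1597


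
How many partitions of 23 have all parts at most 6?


Using the generating function (1-x)^(-1)(1-x^2)^(-1)...(1-x^6)^(-1),
the coefficient of x^23 counts these restricted partitions.
Result = 454

454


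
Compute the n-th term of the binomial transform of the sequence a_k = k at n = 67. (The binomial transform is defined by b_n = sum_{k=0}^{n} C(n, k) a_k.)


With a_k = k, b_n = sum_{k=0}^{n} C(n, k) k. Using k * C(n, k) = n * C(n-1, k-1) gives b_n = n * sum_{k>=1} C(n-1, k-1) = n * 2^(n-1).
For n = 67: 67 * 2^66 = 67 * 73786976294838206464 = 4943727411754159833088.

4943727411754159833088


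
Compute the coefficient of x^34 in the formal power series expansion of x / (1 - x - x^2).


Let f(x) = sum_{k>=0} a_k x^k. Multiplying f(x) * (1 - x - x^2) = x and matching coefficients gives a_0 = 0, a_1 = 1, and a_k = a_{k-1} + a_{k-2} for k >= 2. These are the Fibonacci numbers F_k.
Iterating from F_0 = 0, F_1 = 1:
F_0=0, F_1=1, F_2=1, F_3=2, F_4=3, F_5=5, F_6=8, F_7=13, F_8=21, F_9=34, ...
F_34 = 5702887.

5702887


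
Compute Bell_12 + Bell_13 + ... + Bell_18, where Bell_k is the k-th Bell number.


Recall Bell_k counts set partitions of a k-set (with Bell_0 = 1 by convention).
Bell_12 through Bell_18: 4213597, 27644437, 190899322, 1382958545, 10480142147, 82864869804, 682076806159
Sum = 4213597 + 27644437 + 190899322 + 1382958545 + 10480142147 + 82864869804 + 682076806159 = 777027534011.

777027534011


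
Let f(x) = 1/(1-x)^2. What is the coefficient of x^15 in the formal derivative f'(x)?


Differentiate: d/dx [ 1/(1-x)^r ] = r / (1-x)^(r+1).
Here r = 2, so f'(x) = 2 / (1-x)^3.
The expansion of 1/(1-x)^(r+1) has coefficient of x^n equal to C(n+r, r).
So the coefficient of x^15 in f'(x) is
2 * C(17, 2) = 2 * 136 = 272

272


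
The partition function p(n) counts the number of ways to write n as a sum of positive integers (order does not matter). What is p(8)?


Using the generating function prod_{k>=1} 1/(1-x^k), we compute p(8).
By dynamic programming over parts 1 through 8:
p(8) = 22

22


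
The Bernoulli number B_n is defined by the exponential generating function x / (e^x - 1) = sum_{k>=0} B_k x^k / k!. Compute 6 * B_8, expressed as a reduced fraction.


Bernoulli numbers can also be computed recursively via B_0 = 1 and sum_{j=0}^{m} C(m+1, j) B_j = 0 for m >= 1. Odd-index Bernoulli numbers vanish for k >= 3.
Computing B_8 = -1/30, so 6 * B_8 = 6 * -1/30 = -1/5.

-1/5


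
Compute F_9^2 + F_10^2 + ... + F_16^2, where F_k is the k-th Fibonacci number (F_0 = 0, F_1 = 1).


There is a standard identity sum_{k=0}^{N} F_k^2 = F_N * F_{N+1} (proved inductively from the telescoping relation F_k^2 = F_k F_{k+1} - F_{k-1} F_k). Then
sum_{k=9}^{16} F_k^2 = F_16 F_17 - F_8 F_9.
Computing: F_16 = 987, F_17 = 1597, F_8 = 21, F_9 = 34.
Sum = 987 * 1597 - 21 * 34 = 1575525.

1575525


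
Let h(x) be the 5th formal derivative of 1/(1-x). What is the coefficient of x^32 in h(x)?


Differentiating 5 times: d^5/dx^5 [1/(1-x)] = 5!/(1-x)^6.
The expansion 1/(1-x)^6 = sum_{k>=0} C(k+5, 5) x^k, so the coefficient of x^n in 5!/(1-x)^6 is 5! * C(n+5, 5).
For n = 32: 120 * C(37, 5) = 120 * 435897 = 52307640

52307640


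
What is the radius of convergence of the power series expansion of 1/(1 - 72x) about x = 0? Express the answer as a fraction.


Expanding 1/(1 - 72x) = sum_{k>=0} 72^k x^k, the series converges when |72x| < 1, i.e., |x| < 1/72.
So the radius of convergence is 1/72 = 1/72.

1/72


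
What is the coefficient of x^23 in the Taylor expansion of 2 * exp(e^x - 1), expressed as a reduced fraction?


exp(e^x - 1) = sum_{k>=0} Bell_k x^k / k!, where Bell_k is the k-th Bell number.
So the coefficient of x^23 is 2 * Bell_23 / 23!.
Computing: Bell_23 = 44152005855084346 and 23! = 25852016738884976640000, giving
2 * 44152005855084346/25852016738884976640000 = 22076002927542173/6463004184721244160000.

22076002927542173/6463004184721244160000


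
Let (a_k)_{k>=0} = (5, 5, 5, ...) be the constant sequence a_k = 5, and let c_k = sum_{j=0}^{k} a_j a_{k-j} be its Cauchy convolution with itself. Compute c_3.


Since a_j = 5 for all j >= 0, the convolution sum becomes
c_k = sum_{j=0}^{k} 5 * 5 = 25 * (k + 1).
Equivalently, the generating function of (a_k) is 5/(1 - x) and its square is 25/(1 - x)^2 = sum_{k>=0} 25(k + 1) x^k.
For k = 3: 25 * 4 = 100.

100


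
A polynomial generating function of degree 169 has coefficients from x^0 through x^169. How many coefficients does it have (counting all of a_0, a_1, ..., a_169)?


A polynomial of degree 169 takes the form a_0 + a_1 x + ... + a_169 x^169.
The number of coefficients is 169 + 1 = 170.

170


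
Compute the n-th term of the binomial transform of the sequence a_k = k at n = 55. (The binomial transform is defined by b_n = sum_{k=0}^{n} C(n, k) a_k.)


With a_k = k, b_n = sum_{k=0}^{n} C(n, k) k. Using k * C(n, k) = n * C(n-1, k-1) gives b_n = n * sum_{k>=1} C(n-1, k-1) = n * 2^(n-1).
For n = 55: 55 * 2^54 = 55 * 18014398509481984 = 990791918021509120.

990791918021509120


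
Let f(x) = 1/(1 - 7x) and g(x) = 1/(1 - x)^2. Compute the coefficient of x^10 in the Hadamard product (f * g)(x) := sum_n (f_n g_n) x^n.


f has coefficients f_k = 7^k. For g = 1/(1 - x)^2 the coefficient is g_k = C(k + 1, 1) = k + 1. The Hadamard coefficient is (f * g)_k = 7^k * (k + 1).
For k = 10: 7^10 * 11 = 282475249 * 11 = 3107227739.

3107227739


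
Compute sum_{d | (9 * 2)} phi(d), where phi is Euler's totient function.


First, 9 * 2 = 18. One classical identity is sum_{d | n} phi(d) = n (each k in [1, n] has a unique gcd with n, and among the k's with gcd(k, n) = n/d there are phi(d) of them). So the sum equals 18. We also verify directly:
Divisors of 18: 1, 2, 3, 6, 9, 18.
phi values: 1, 1, 2, 2, 6, 6.
Sum = 18.

18


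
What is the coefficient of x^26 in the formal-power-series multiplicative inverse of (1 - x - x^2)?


Let the inverse be f(x) = sum_{k>=0} a_k x^k. From f(x) * (1 - x - x^2) = 1 and matching coefficients:
 x^0: a_0 = 1.
 x^1: a_1 - a_0 = 0, so a_1 = 1.
 x^k (k >= 2): a_k - a_{k-1} - a_{k-2} = 0, i.e. a_k = a_{k-1} + a_{k-2}.
This is the Fibonacci-type recurrence shifted so that a_0 = a_1 = 1.
Iterating: a_0=1, a_1=1, a_2=2, a_3=3, a_4=5, a_5=8, a_6=13, a_7=21, a_8=34, a_9=55, ...
a_26 = 196418.

196418


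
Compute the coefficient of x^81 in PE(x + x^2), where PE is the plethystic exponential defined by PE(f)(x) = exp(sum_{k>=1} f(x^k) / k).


With f(x) = x + x^2, the exponent is sum_{k>=1} (x^k + x^(2k)) / k = -ln(1 - x) - ln(1 - x^2). Exponentiating:
PE(x + x^2) = 1 / ((1 - x)(1 - x^2)).
This is the generating function for partitions of n into parts of size 1 or 2. The number of 2's can be any j in 0..40, and the rest are 1's, so
[x^81] = floor(81/2) + 1 = 41.

41


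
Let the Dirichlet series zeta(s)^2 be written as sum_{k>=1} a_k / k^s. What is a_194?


The Dirichlet convolution of the constant function 1 with itself gives (1 * 1)(k) = sum_{d | k} 1 = d(k), the number of positive divisors of k.
Since zeta(s) = sum_{k>=1} 1/k^s, we have zeta(s)^2 = sum_{k>=1} d(k)/k^s, so a_k = d(k).
For k = 194: the divisors are 1, 2, 97, 194.
Count = 4.

4


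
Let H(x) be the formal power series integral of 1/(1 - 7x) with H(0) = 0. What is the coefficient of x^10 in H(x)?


1/(1 - 7x) = sum_{k>=0} 7^k x^k. Integrating termwise with H(0) = 0:
H(x) = sum_{k>=0} 7^k x^(k+1) / (k+1) = sum_{m>=1} 7^(m-1) x^m / m.
For m = 10: 7^9/10 = 40353607/10 = 40353607/10.

40353607/10


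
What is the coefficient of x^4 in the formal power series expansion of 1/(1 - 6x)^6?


The general identity 1/(1 - c x)^r = sum_{k>=0} c^k C(k + r - 1, r - 1) x^k follows by substituting y = c x into 1/(1 - y)^r = sum_{k>=0} C(k + r - 1, r - 1) y^k.
For c = 6, r = 6, k = 4:
6^4 * C(9, 5) = 1296 * 126 = 163296.

163296


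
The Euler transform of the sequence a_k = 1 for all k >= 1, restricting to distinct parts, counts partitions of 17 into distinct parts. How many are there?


Partitions of 17 into distinct parts can be computed via generating function.
Product (1+x)(1+x^2)(1+x^3)...
The coefficient of x^17 = 38

38


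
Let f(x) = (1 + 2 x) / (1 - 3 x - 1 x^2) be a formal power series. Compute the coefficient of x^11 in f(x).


Write f(x) = sum_{k>=0} a_k x^k. Multiplying both sides by 1 - 3 x - 1 x^2 gives
(1 - 3 x - 1 x^2) sum_{k>=0} a_k x^k = 1 + 2 x.
Matching coefficients:
 x^0: a_0 = 1
 x^1: a_1 - 3 a_0 = 2  =>  a_1 = 3*1 + 2 = 5
 x^k (k >= 2): a_k = 3 a_{k-1} + 1 a_{k-2}.
Iterating: a_2 = 16, a_3 = 53, a_4 = 175, a_5 = 578, a_6 = 1909, a_7 = 6305, a_8 = 20824, a_9 = 68777, a_10 = 227155, a_11 = 750242.
So the coefficient of x^11 is 750242.

750242


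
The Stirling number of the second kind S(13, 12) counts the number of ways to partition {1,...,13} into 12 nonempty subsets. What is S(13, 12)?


Using the explicit formula S(n,k) = (1/k!) sum_{j=0}^{k} (-1)^(k-j) C(k,j) j^n:
S(13, 12) = 78
Equivalently, S(n,k) is n! times the coefficient of x^n in the EGF (e^x - 1)^k / k!.

78


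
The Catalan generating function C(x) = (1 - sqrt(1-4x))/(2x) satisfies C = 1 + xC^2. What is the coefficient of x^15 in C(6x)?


Substituting x -> 6x scales the n-th coefficient by 6^n, so [x^15] C(6x) = 6^15 * C_15.
C_15 = C(2*15, 15)/(16) = 155117520/16 = 9694845.
So 6^15 * 9694845 = 470184984576 * 9694845 = 4558370546791710720.

4558370546791710720


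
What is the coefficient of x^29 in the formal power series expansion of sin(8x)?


The Maclaurin series is sin(t) = sum_{k>=0} (-1)^k t^(2k+1) / (2k+1)!, so substituting t = 8x, only odd powers of x are nonzero, with coefficient of x^(2k+1) equal to (-1)^k 8^(2k+1) / (2k+1)!.
Write 29 = 2*14 + 1, giving the coefficient (-1)^14 * 8^29 / 29! = 154742504910672534362390528/8841761993739701954543616000000 = 4611686018427387904/263505041412702261046875.

4611686018427387904/263505041412702261046875


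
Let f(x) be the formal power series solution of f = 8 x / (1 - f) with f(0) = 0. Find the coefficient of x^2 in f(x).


Apply Lagrange inversion: f = 8 x * phi(f) with phi(t) = 1/(1 - t), so
[x^n] f = 8^n * (1/n) [t^(n-1)] phi(t)^n = 8^n * (1/n) [t^(n-1)] (1 - t)^(-n) = 8^n * (1/n) C(2n - 2, n - 1) = 8^n * C_{n-1}.
For n = 2: C_1 = C(2, 1) / 2 = 2/2 = 1.
With the 8^2 = 64 factor, the coefficient is 64 * 1 = 64.

64


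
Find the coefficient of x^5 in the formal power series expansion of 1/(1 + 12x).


Write 1/(1 + c x) = 1/(1 - (-c) x) and apply the geometric-series identity
1/(1 - y) = sum_{k>=0} y^k to get 1/(1 + c x) = sum_{k>=0} (-c)^k x^k.
So the coefficient of x^k is (-c)^k = (-1)^k * c^k.
Here c = 12 and k = 5:
(-12)^5 = -1 * 248832 = -248832

-248832


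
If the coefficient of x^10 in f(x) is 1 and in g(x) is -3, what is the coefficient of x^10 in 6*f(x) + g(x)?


Scalar multiplication scales coefficients: 6 * 1 = 6.
Then add the g coefficient: 6 + -3
= 3

3


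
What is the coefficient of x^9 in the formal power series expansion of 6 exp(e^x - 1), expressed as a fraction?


exp(e^x - 1) is the exponential generating function for the Bell numbers Bell_k: exp(e^x - 1) = sum_{k>=0} Bell_k x^k / k!.
So the coefficient of x^9 in 6 exp(e^x - 1) is 6 Bell_9 / 9!.
Computing: Bell_9 = 21147 and 9! = 362880, giving
6 * 21147/362880 = 1007/2880.

1007/2880


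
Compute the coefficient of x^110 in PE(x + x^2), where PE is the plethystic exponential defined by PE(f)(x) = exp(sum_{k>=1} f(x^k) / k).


With f(x) = x + x^2, the exponent is sum_{k>=1} (x^k + x^(2k)) / k = -ln(1 - x) - ln(1 - x^2). Exponentiating:
PE(x + x^2) = 1 / ((1 - x)(1 - x^2)).
This is the generating function for partitions of n into parts of size 1 or 2. The number of 2's can be any j in 0..55, and the rest are 1's, so
[x^110] = floor(110/2) + 1 = 56.

56


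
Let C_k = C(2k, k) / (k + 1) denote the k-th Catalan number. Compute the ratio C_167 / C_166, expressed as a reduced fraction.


Using C_k = (2k)! / (k! (k+1)!), the ratio C_{k+1}/C_k simplifies to
C_{k+1}/C_k = [(2k+2)! / ((k+1)! (k+2)!)] * [k! (k+1)! / (2k)!]
 = (2k+2)(2k+1) / ((k+1)(k+2)) = 2(2k+1) / (k+2).
For k = 166: 2(2*166 + 1) / (166 + 2) = 666/168 = 111/28.

111/28


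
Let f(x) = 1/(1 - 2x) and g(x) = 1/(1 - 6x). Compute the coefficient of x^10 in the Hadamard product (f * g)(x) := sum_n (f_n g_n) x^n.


f has coefficients f_k = 2^k and g has coefficients g_k = 6^k, so the Hadamard product has coefficient (f*g)_k = 2^k * 6^k = 12^k.
For k = 10: 12^10 = 61917364224.

61917364224


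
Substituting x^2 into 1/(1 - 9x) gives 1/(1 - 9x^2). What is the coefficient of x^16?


The coefficient of x^(2m) in 1/(1 - 9x^2) is 9^m.
With n = 16 = 2*8, the coefficient is 9^8 = 43046721.

43046721


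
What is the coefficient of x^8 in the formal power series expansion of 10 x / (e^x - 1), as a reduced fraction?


The exponential generating function for Bernoulli numbers is
x / (e^x - 1) = sum_{k>=0} B_k x^k / k!.
So the coefficient of x^8 in 10 x / (e^x - 1) is 10 B_8 / 8!.
Computing: B_8 = -1/30, 8! = 40320, giving
10 * -1/30 / 40320 = -1/120960.

-1/120960


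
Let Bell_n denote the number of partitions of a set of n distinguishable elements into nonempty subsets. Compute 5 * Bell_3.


Bell_3 can be computed from the Bell triangle or from Dobinski's identity Bell_n = (1/e) * sum_{k>=0} k^n / k!.
Computing Bell_3 = 5.
Then 5 * 5 = 25.

25


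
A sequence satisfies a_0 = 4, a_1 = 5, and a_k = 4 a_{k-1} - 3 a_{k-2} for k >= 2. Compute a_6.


The characteristic equation is t^2 - 4 t + 3 = 0, with roots r_1 = 3 and r_2 = 1 (so c_1 = r_1 + r_2, c_2 = -r_1 r_2 as required).
One can use the closed form a_n = A r_1^n + B r_2^n, but direct iteration is more reliable:
a_0 = 4, a_1 = 5, a_2 = 8, a_3 = 17, a_4 = 44, a_5 = 125, a_6 = 368.
So a_6 = 368.

368


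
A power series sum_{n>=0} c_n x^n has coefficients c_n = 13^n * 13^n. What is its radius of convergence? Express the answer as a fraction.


By the root test (Cauchy-Hadamard), the radius is R = 1 / limsup_n |c_n|^(1/n).
Here |c_n|^(1/n) = (13^n * 13^n)^(1/n) = 13 * 13 = 169 for all n.
So R = 1/169 = 1/169.

1/169


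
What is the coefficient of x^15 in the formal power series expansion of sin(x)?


The Maclaurin series is sin(t) = sum_{k>=0} (-1)^k t^(2k+1) / (2k+1)!, so substituting t = x, only odd powers of x are nonzero, with coefficient of x^(2k+1) equal to (-1)^k / (2k+1)!.
Write 15 = 2*7 + 1, giving the coefficient (-1)^7 / 15! = -1/1307674368000 = -1/1307674368000.

-1/1307674368000


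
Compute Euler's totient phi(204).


phi(n) counts integers in [1, n] coprime to n. Using the multiplicative formula phi(n) = n * prod_{p | n} (1 - 1/p):
204 = 2^2 * 3 * 17, so
phi(204) = 204 * (1 - 1/2) * (1 - 1/3) * (1 - 1/17) = 64.

64


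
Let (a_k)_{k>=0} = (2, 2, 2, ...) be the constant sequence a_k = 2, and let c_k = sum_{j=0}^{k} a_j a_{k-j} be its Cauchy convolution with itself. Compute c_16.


Since a_j = 2 for all j >= 0, the convolution sum becomes
c_k = sum_{j=0}^{k} 2 * 2 = 4 * (k + 1).
Equivalently, the generating function of (a_k) is 2/(1 - x) and its square is 4/(1 - x)^2 = sum_{k>=0} 4(k + 1) x^k.
For k = 16: 4 * 17 = 68.

68


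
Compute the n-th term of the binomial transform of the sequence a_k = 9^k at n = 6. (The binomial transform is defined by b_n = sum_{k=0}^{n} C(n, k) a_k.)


With a_k = 9^k, b_n = sum_{k=0}^{n} C(n, k) 9^k = (1 + 9)^n by the binomial theorem.
For n = 6: (1 + 9)^6 = 10^6 = 1000000.

1000000


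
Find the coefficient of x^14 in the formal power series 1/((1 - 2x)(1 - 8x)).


By partial fractions or Cauchy convolution:
The coefficient equals sum_{k=0}^{14} 2^k * 8^(14-k).
= 5864062009344

5864062009344


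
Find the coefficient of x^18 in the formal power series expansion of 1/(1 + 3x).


Write 1/(1 + c x) = 1/(1 - (-c) x) and apply the geometric-series identity
1/(1 - y) = sum_{k>=0} y^k to get 1/(1 + c x) = sum_{k>=0} (-c)^k x^k.
So the coefficient of x^k is (-c)^k = (-1)^k * c^k.
Here c = 3 and k = 18:
(-3)^18 = 1 * 387420489 = 387420489

387420489


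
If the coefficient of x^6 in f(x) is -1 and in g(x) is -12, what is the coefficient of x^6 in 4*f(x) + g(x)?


Scalar multiplication scales coefficients: 4 * -1 = -4.
Then add the g coefficient: -4 + -12
= -16

-16


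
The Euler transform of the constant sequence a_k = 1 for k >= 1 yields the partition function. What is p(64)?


The Euler transform converts the sequence a_k = 1 into the number of integer partitions.
Using the recurrence or dynamic programming:
p(64) = 1741630

1741630


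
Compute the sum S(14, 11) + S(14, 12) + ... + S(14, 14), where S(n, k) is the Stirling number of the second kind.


By definition, S(n, k) counts partitions of an n-set into exactly k nonempty blocks.
Computing row n = 14 for k = 11..14:
S(14, k): 66066, 3367, 91, 1
Sum = 69525.

69525


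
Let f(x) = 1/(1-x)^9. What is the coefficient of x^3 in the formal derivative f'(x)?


Differentiate: d/dx [ 1/(1-x)^r ] = r / (1-x)^(r+1).
Here r = 9, so f'(x) = 9 / (1-x)^10.
The expansion of 1/(1-x)^(r+1) has coefficient of x^n equal to C(n+r, r).
So the coefficient of x^3 in f'(x) is
9 * C(12, 9) = 9 * 220 = 1980

1980


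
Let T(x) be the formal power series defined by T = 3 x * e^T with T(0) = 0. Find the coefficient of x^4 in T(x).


Apply the Lagrange inversion formula: if T = 3 x * phi(T) with phi(t) = e^t, then
[x^n] T = 3^n * (1/n) [t^(n-1)] phi(t)^n = 3^n * (1/n) [t^(n-1)] e^(n t) = 3^n * (1/n) * n^(n-1) / (n-1)! = 3^n * n^(n-1) / n!.
When c = 1 this is the Cayley count of rooted labeled trees on n vertices, divided by n!.
For n = 4: 3^4 * 4^3 / 4! = 81 * 64/24 = 216.

216


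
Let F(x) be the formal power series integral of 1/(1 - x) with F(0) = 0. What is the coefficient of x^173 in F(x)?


1/(1 - x) = sum_{k>=0} x^k. Integrating termwise and using F(0) = 0 gives
F(x) = sum_{k>=0} x^(k+1) / (k+1) = sum_{m>=1} x^m / m = -ln(1 - x).
So the coefficient of x^173 is 1/173 = 1/173.

1/173


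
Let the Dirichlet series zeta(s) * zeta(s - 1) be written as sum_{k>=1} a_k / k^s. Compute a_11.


Convolution gives a_k = sum_{d | k} d * 1 = sum_{d | k} d = sigma(k), the sum of positive divisors of k.
For k = 11, the divisors are 1, 11, so
sigma(11) = 1 + 11 = 12.

12


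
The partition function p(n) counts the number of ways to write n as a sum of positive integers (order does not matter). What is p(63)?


Using the generating function prod_{k>=1} 1/(1-x^k), we compute p(63).
By dynamic programming over parts 1 through 63:
p(63) = 1505499

1505499


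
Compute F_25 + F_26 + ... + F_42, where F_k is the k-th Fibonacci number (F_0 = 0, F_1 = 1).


Use the identity sum_{k=0}^{N} F_k = F_{N+2} - 1 (which follows from F_{k+2} - F_{k+1} = F_k). Then
sum_{k=25}^{42} F_k = (F_{44} - 1) - (F_{26} - 1) = F_{44} - F_{26}.
Computing: F_{44} = 701408733, F_{26} = 121393, so
Sum = 701408733 - 121393 = 701287340.

701287340


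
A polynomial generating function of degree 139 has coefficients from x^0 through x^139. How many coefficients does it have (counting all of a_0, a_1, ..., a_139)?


A polynomial of degree 139 takes the form a_0 + a_1 x + ... + a_139 x^139.
The number of coefficients is 139 + 1 = 140.

140


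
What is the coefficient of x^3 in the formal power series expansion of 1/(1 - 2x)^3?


The general identity 1/(1 - c x)^r = sum_{k>=0} c^k C(k + r - 1, r - 1) x^k follows by substituting y = c x into 1/(1 - y)^r = sum_{k>=0} C(k + r - 1, r - 1) y^k.
For c = 2, r = 3, k = 3:
2^3 * C(5, 2) = 8 * 10 = 80.

80


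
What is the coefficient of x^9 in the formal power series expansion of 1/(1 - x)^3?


The expansion 1/(1 - x)^r = sum_{k>=0} C(k + r - 1, r - 1) x^k follows from the multiset / negative-binomial theorem (or from repeated differentiation of the geometric series).
For r = 3 and k = 9:
C(11, 2) = 39916800 / (2 * 362880) = 55.

55


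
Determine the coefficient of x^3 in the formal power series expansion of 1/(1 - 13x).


The geometric series identity gives 1/(1 - c x) = sum_{k>=0} c^k x^k, so the coefficient of x^k is c^k.
Here c = 13 and k = 3.
Computing: 13^3 = 2197

2197
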